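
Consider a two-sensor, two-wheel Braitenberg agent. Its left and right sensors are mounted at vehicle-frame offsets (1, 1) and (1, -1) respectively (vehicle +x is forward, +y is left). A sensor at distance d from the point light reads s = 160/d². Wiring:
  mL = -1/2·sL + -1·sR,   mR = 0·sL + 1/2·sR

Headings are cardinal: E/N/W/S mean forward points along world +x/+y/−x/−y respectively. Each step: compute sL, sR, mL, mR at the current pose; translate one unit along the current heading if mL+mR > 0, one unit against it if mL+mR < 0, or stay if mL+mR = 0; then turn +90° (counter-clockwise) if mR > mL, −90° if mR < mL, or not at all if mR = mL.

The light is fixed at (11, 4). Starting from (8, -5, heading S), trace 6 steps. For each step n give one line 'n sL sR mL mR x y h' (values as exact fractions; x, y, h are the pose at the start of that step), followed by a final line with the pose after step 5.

n=0: pose=(8,-5,S); sL=20/13, sR=40/29; mL=-810/377, mR=20/29; mL+mR=-550/377 → advance -1; mR−mL=1070/377 → turn +1·90°
n=1: pose=(8,-4,E); sL=160/53, sR=32/17; mL=-3056/901, mR=16/17; mL+mR=-2208/901 → advance -1; mR−mL=3904/901 → turn +1·90°
n=2: pose=(7,-4,N); sL=80/37, sR=80/29; mL=-4120/1073, mR=40/29; mL+mR=-2640/1073 → advance -1; mR−mL=5600/1073 → turn +1·90°
n=3: pose=(7,-5,W); sL=32/25, sR=160/89; mL=-5424/2225, mR=80/89; mL+mR=-3424/2225 → advance -1; mR−mL=7424/2225 → turn +1·90°
n=4: pose=(8,-5,S); sL=20/13, sR=40/29; mL=-810/377, mR=20/29; mL+mR=-550/377 → advance -1; mR−mL=1070/377 → turn +1·90°
n=5: pose=(8,-4,E); sL=160/53, sR=32/17; mL=-3056/901, mR=16/17; mL+mR=-2208/901 → advance -1; mR−mL=3904/901 → turn +1·90°

0 20/13 40/29 -810/377 20/29 8 -5 S
1 160/53 32/17 -3056/901 16/17 8 -4 E
2 80/37 80/29 -4120/1073 40/29 7 -4 N
3 32/25 160/89 -5424/2225 80/89 7 -5 W
4 20/13 40/29 -810/377 20/29 8 -5 S
5 160/53 32/17 -3056/901 16/17 8 -4 E
final 7 -4 N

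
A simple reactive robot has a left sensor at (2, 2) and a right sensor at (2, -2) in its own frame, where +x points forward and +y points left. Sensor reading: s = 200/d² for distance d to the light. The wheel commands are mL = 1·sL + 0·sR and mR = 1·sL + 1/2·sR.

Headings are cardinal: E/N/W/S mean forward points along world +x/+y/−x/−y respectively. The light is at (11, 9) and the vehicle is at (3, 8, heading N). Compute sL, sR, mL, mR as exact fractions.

left sensor world pos  = (1, 10); dL² = 101
right sensor world pos = (5, 10); dR² = 37
sL = 200/101 = 200/101
sR = 200/37 = 200/37
mL = 1·sL + 0·sR = 200/101
mR = 1·sL + 1/2·sR = 17500/3737

200/101 200/37 200/101 17500/3737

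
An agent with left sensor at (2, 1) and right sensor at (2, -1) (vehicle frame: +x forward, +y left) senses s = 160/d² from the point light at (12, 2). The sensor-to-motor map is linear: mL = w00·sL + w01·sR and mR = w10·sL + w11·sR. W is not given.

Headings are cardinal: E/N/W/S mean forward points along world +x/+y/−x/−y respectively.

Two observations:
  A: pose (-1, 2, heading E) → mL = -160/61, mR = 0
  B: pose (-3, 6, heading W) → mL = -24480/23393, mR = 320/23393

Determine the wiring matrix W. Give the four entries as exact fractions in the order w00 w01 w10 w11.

obs A: pose=(-1,2,E) → sL=80/61, sR=80/61, mL=-160/61, mR=0
obs B: pose=(-3,6,W) → sL=80/149, sR=80/157, mL=-24480/23393, mR=320/23393
sensor matrix S = [[80/61, 80/61], [80/149, 80/157]]; det S = -51200/1426973
solve [mL_A; mL_B] = S·[w00; w01] and [mR_A; mR_B] = S·[w10; w11]:
  w00 = -1, w01 = -1, w10 = 1/2, w11 = -1/2

-1 -1 1/2 -1/2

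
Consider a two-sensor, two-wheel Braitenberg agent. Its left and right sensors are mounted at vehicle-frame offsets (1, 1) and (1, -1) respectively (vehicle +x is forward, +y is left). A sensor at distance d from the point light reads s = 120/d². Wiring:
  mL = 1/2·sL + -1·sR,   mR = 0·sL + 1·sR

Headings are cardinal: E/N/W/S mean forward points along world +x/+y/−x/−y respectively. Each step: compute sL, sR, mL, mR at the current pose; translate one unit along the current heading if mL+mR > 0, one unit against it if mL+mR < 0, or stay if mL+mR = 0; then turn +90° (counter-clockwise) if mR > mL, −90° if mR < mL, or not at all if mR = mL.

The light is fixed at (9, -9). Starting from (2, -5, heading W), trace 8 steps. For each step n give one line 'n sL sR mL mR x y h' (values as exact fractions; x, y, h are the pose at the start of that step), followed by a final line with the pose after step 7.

n=0: pose=(2,-5,W); sL=120/73, sR=120/89; mL=-3420/6497, mR=120/89; mL+mR=60/73 → advance +1; mR−mL=12180/6497 → turn +1·90°
n=1: pose=(1,-5,S); sL=60/29, sR=4/3; mL=-26/87, mR=4/3; mL+mR=30/29 → advance +1; mR−mL=142/87 → turn +1·90°
n=2: pose=(1,-6,E); sL=24/13, sR=120/53; mL=-924/689, mR=120/53; mL+mR=12/13 → advance +1; mR−mL=2484/689 → turn +1·90°
n=3: pose=(2,-6,N); sL=3/2, sR=30/13; mL=-81/52, mR=30/13; mL+mR=3/4 → advance +1; mR−mL=201/52 → turn +1·90°
n=4: pose=(2,-5,W); sL=120/73, sR=120/89; mL=-3420/6497, mR=120/89; mL+mR=60/73 → advance +1; mR−mL=12180/6497 → turn +1·90°
n=5: pose=(1,-5,S); sL=60/29, sR=4/3; mL=-26/87, mR=4/3; mL+mR=30/29 → advance +1; mR−mL=142/87 → turn +1·90°
n=6: pose=(1,-6,E); sL=24/13, sR=120/53; mL=-924/689, mR=120/53; mL+mR=12/13 → advance +1; mR−mL=2484/689 → turn +1·90°
n=7: pose=(2,-6,N); sL=3/2, sR=30/13; mL=-81/52, mR=30/13; mL+mR=3/4 → advance +1; mR−mL=201/52 → turn +1·90°

0 120/73 120/89 -3420/6497 120/89 2 -5 W
1 60/29 4/3 -26/87 4/3 1 -5 S
2 24/13 120/53 -924/689 120/53 1 -6 E
3 3/2 30/13 -81/52 30/13 2 -6 N
4 120/73 120/89 -3420/6497 120/89 2 -5 W
5 60/29 4/3 -26/87 4/3 1 -5 S
6 24/13 120/53 -924/689 120/53 1 -6 E
7 3/2 30/13 -81/52 30/13 2 -6 N
final 2 -5 W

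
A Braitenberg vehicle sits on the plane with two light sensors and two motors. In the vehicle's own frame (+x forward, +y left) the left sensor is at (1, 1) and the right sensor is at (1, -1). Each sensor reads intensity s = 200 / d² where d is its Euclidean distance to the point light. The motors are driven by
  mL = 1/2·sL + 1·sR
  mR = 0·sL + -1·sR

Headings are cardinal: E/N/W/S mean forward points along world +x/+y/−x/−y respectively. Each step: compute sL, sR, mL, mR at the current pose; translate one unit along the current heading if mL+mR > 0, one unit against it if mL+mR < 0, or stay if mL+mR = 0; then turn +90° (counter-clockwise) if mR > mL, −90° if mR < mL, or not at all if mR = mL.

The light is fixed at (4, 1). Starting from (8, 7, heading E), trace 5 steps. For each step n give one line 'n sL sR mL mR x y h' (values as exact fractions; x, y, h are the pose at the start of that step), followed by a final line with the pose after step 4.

0 100/37 4 198/37 -4 8 7 E
1 200/61 200/41 16300/2501 -200/41 9 7 S
2 25/4 50/13 725/104 -50/13 9 6 W
3 40/9 200/61 3020/549 -200/61 8 6 N
4 100/37 4 198/37 -4 8 7 E
final 9 7 S

n=0: pose=(8,7,E); sL=100/37, sR=4; mL=198/37, mR=-4; mL+mR=50/37 → advance +1; mR−mL=-346/37 → turn -1·90°
n=1: pose=(9,7,S); sL=200/61, sR=200/41; mL=16300/2501, mR=-200/41; mL+mR=100/61 → advance +1; mR−mL=-28500/2501 → turn -1·90°
n=2: pose=(9,6,W); sL=25/4, sR=50/13; mL=725/104, mR=-50/13; mL+mR=25/8 → advance +1; mR−mL=-1125/104 → turn -1·90°
n=3: pose=(8,6,N); sL=40/9, sR=200/61; mL=3020/549, mR=-200/61; mL+mR=20/9 → advance +1; mR−mL=-4820/549 → turn -1·90°
n=4: pose=(8,7,E); sL=100/37, sR=4; mL=198/37, mR=-4; mL+mR=50/37 → advance +1; mR−mL=-346/37 → turn -1·90°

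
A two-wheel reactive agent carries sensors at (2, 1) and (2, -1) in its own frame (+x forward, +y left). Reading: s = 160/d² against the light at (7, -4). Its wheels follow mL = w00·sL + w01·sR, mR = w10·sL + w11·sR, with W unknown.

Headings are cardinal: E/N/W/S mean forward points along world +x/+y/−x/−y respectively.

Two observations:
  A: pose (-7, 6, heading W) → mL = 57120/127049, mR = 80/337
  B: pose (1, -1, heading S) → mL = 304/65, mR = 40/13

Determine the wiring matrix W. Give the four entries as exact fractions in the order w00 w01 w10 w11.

1/2 1/2 1/2 0

obs A: pose=(-7,6,W) → sL=160/337, sR=160/377, mL=57120/127049, mR=80/337
obs B: pose=(1,-1,S) → sL=80/13, sR=16/5, mL=304/65, mR=40/13
sensor matrix S = [[160/337, 160/377], [80/13, 16/5]]; det S = -1804288/1651637
solve [mL_A; mL_B] = S·[w00; w01] and [mR_A; mR_B] = S·[w10; w11]:
  w00 = 1/2, w01 = 1/2, w10 = 1/2, w11 = 0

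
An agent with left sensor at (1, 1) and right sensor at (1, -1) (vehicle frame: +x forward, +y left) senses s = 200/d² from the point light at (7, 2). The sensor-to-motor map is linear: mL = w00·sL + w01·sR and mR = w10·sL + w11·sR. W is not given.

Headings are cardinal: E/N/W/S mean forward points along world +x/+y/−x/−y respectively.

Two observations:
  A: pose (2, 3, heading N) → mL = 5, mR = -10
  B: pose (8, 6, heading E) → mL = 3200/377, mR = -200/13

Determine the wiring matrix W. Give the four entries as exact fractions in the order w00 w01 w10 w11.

-1 1 0 -1

obs A: pose=(2,3,N) → sL=5, sR=10, mL=5, mR=-10
obs B: pose=(8,6,E) → sL=200/29, sR=200/13, mL=3200/377, mR=-200/13
sensor matrix S = [[5, 10], [200/29, 200/13]]; det S = 3000/377
solve [mL_A; mL_B] = S·[w00; w01] and [mR_A; mR_B] = S·[w10; w11]:
  w00 = -1, w01 = 1, w10 = 0, w11 = -1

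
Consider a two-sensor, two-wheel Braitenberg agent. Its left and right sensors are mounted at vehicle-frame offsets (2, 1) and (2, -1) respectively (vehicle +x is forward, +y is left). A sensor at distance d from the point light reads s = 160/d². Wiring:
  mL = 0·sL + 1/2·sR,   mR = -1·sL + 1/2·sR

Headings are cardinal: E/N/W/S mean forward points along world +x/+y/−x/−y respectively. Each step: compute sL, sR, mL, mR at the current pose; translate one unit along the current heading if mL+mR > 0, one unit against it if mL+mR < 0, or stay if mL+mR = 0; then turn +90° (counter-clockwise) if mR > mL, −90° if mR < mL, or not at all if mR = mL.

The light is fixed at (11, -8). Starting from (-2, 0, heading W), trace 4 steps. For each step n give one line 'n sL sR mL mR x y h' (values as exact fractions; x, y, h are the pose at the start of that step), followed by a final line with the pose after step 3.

n=0: pose=(-2,0,W); sL=80/137, sR=80/153; mL=40/153, mR=-6760/20961; mL+mR=-1280/20961 → advance -1; mR−mL=-80/137 → turn -1·90°
n=1: pose=(-1,0,N); sL=160/269, sR=160/221; mL=80/221, mR=-13840/59449; mL+mR=7680/59449 → advance +1; mR−mL=-160/269 → turn -1·90°
n=2: pose=(-1,1,E); sL=4/5, sR=40/41; mL=20/41, mR=-64/205; mL+mR=36/205 → advance +1; mR−mL=-4/5 → turn -1·90°
n=3: pose=(0,1,S); sL=160/149, sR=160/193; mL=80/193, mR=-18960/28757; mL+mR=-7040/28757 → advance -1; mR−mL=-160/149 → turn -1·90°

0 80/137 80/153 40/153 -6760/20961 -2 0 W
1 160/269 160/221 80/221 -13840/59449 -1 0 N
2 4/5 40/41 20/41 -64/205 -1 1 E
3 160/149 160/193 80/193 -18960/28757 0 1 S
final 0 2 W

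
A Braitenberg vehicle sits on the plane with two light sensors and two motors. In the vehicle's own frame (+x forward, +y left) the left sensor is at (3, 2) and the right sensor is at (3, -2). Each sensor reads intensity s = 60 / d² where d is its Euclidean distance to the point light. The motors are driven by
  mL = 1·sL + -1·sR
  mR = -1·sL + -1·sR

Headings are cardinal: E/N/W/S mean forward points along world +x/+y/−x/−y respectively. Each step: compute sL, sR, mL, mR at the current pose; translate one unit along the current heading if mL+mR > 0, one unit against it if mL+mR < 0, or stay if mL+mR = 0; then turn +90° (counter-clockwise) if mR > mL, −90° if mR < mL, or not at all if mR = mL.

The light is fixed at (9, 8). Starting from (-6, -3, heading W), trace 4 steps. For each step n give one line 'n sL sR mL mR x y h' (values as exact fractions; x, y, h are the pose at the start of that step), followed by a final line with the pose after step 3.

n=0: pose=(-6,-3,W); sL=60/493, sR=4/27; mL=-352/13311, mR=-3592/13311; mL+mR=-8/27 → advance -1; mR−mL=-120/493 → turn -1·90°
n=1: pose=(-5,-3,N); sL=3/16, sR=15/52; mL=-21/208, mR=-99/208; mL+mR=-15/26 → advance -1; mR−mL=-3/8 → turn -1·90°
n=2: pose=(-5,-4,E); sL=60/221, sR=60/317; mL=5760/70057, mR=-32280/70057; mL+mR=-120/317 → advance -1; mR−mL=-120/221 → turn -1·90°
n=3: pose=(-6,-4,S); sL=30/197, sR=30/257; mL=1800/50629, mR=-13620/50629; mL+mR=-60/257 → advance -1; mR−mL=-60/197 → turn -1·90°

0 60/493 4/27 -352/13311 -3592/13311 -6 -3 W
1 3/16 15/52 -21/208 -99/208 -5 -3 N
2 60/221 60/317 5760/70057 -32280/70057 -5 -4 E
3 30/197 30/257 1800/50629 -13620/50629 -6 -4 S
final -6 -3 W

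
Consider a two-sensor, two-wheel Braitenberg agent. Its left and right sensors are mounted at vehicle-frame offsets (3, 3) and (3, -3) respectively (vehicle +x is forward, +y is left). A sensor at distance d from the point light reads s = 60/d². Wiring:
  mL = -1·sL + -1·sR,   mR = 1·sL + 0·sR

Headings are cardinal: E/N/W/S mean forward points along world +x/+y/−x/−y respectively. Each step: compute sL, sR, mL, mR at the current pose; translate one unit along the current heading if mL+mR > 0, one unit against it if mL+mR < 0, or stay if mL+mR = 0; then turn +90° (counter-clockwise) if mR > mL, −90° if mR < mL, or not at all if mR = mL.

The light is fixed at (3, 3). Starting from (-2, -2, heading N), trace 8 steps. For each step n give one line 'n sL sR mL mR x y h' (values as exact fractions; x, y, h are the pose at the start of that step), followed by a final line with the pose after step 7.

n=0: pose=(-2,-2,N); sL=15/17, sR=15/2; mL=-285/34, mR=15/17; mL+mR=-15/2 → advance -1; mR−mL=315/34 → turn +1·90°
n=1: pose=(-2,-3,W); sL=12/29, sR=60/73; mL=-2616/2117, mR=12/29; mL+mR=-60/73 → advance -1; mR−mL=3492/2117 → turn +1·90°
n=2: pose=(-1,-3,S); sL=30/41, sR=6/13; mL=-636/533, mR=30/41; mL+mR=-6/13 → advance -1; mR−mL=1026/533 → turn +1·90°
n=3: pose=(-1,-2,E); sL=12, sR=12/13; mL=-168/13, mR=12; mL+mR=-12/13 → advance -1; mR−mL=324/13 → turn +1·90°
n=4: pose=(-2,-2,N); sL=15/17, sR=15/2; mL=-285/34, mR=15/17; mL+mR=-15/2 → advance -1; mR−mL=315/34 → turn +1·90°
n=5: pose=(-2,-3,W); sL=12/29, sR=60/73; mL=-2616/2117, mR=12/29; mL+mR=-60/73 → advance -1; mR−mL=3492/2117 → turn +1·90°
n=6: pose=(-1,-3,S); sL=30/41, sR=6/13; mL=-636/533, mR=30/41; mL+mR=-6/13 → advance -1; mR−mL=1026/533 → turn +1·90°
n=7: pose=(-1,-2,E); sL=12, sR=12/13; mL=-168/13, mR=12; mL+mR=-12/13 → advance -1; mR−mL=324/13 → turn +1·90°

0 15/17 15/2 -285/34 15/17 -2 -2 N
1 12/29 60/73 -2616/2117 12/29 -2 -3 W
2 30/41 6/13 -636/533 30/41 -1 -3 S
3 12 12/13 -168/13 12 -1 -2 E
4 15/17 15/2 -285/34 15/17 -2 -2 N
5 12/29 60/73 -2616/2117 12/29 -2 -3 W
6 30/41 6/13 -636/533 30/41 -1 -3 S
7 12 12/13 -168/13 12 -1 -2 E
final -2 -2 N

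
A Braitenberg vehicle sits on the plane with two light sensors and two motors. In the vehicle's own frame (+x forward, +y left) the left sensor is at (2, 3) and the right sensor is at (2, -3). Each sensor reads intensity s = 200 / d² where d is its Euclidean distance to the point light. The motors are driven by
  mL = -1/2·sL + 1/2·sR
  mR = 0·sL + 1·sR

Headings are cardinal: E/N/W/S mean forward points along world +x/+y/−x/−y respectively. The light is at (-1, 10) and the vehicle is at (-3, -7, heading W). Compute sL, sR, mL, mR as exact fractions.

25/52 50/53 1275/5512 50/53

left sensor world pos  = (-5, -10); dL² = 416
right sensor world pos = (-5, -4); dR² = 212
sL = 200/416 = 25/52
sR = 200/212 = 50/53
mL = -1/2·sL + 1/2·sR = 1275/5512
mR = 0·sL + 1·sR = 50/53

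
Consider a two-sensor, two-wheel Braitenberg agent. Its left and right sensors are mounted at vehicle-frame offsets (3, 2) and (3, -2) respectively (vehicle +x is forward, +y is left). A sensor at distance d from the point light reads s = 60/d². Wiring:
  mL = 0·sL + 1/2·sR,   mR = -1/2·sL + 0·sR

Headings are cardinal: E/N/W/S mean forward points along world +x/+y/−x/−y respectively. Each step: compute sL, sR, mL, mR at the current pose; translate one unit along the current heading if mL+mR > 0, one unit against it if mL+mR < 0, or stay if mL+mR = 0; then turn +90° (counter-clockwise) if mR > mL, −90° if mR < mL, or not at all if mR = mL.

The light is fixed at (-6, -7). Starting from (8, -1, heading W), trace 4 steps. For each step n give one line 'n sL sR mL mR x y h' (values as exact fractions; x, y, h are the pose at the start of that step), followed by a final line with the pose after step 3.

0 60/137 12/37 6/37 -30/137 8 -1 W
1 6/25 6/37 3/37 -3/25 9 -1 N
2 60/373 20/111 10/111 -30/373 9 -2 E
3 15/82 3/10 3/20 -15/164 10 -2 S
final 10 -3 W

n=0: pose=(8,-1,W); sL=60/137, sR=12/37; mL=6/37, mR=-30/137; mL+mR=-288/5069 → advance -1; mR−mL=-1932/5069 → turn -1·90°
n=1: pose=(9,-1,N); sL=6/25, sR=6/37; mL=3/37, mR=-3/25; mL+mR=-36/925 → advance -1; mR−mL=-186/925 → turn -1·90°
n=2: pose=(9,-2,E); sL=60/373, sR=20/111; mL=10/111, mR=-30/373; mL+mR=400/41403 → advance +1; mR−mL=-7060/41403 → turn -1·90°
n=3: pose=(10,-2,S); sL=15/82, sR=3/10; mL=3/20, mR=-15/164; mL+mR=12/205 → advance +1; mR−mL=-99/410 → turn -1·90°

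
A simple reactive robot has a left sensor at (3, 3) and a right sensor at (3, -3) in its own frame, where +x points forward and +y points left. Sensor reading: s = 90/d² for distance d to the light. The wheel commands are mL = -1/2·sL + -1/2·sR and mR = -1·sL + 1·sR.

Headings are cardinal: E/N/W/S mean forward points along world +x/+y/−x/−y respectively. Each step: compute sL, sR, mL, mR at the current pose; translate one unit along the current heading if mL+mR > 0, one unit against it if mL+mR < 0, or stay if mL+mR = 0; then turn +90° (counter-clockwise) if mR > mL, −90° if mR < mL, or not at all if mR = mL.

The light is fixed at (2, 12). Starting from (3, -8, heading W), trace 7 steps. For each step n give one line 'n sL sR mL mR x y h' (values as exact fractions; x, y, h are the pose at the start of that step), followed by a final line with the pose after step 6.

0 90/533 90/293 -37170/156169 21600/156169 3 -8 W
1 45/277 9/53 -2439/14681 108/14681 4 -8 S
2 90/281 90/509 -35550/143029 -20520/143029 4 -7 E
3 9/26 45/136 -1197/3536 -27/1768 3 -7 N
4 90/533 90/293 -37170/156169 21600/156169 3 -8 W
5 45/277 9/53 -2439/14681 108/14681 4 -8 S
6 90/281 90/509 -35550/143029 -20520/143029 4 -7 E
final 3 -7 N

n=0: pose=(3,-8,W); sL=90/533, sR=90/293; mL=-37170/156169, mR=21600/156169; mL+mR=-15570/156169 → advance -1; mR−mL=58770/156169 → turn +1·90°
n=1: pose=(4,-8,S); sL=45/277, sR=9/53; mL=-2439/14681, mR=108/14681; mL+mR=-2331/14681 → advance -1; mR−mL=2547/14681 → turn +1·90°
n=2: pose=(4,-7,E); sL=90/281, sR=90/509; mL=-35550/143029, mR=-20520/143029; mL+mR=-56070/143029 → advance -1; mR−mL=15030/143029 → turn +1·90°
n=3: pose=(3,-7,N); sL=9/26, sR=45/136; mL=-1197/3536, mR=-27/1768; mL+mR=-1251/3536 → advance -1; mR−mL=1143/3536 → turn +1·90°
n=4: pose=(3,-8,W); sL=90/533, sR=90/293; mL=-37170/156169, mR=21600/156169; mL+mR=-15570/156169 → advance -1; mR−mL=58770/156169 → turn +1·90°
n=5: pose=(4,-8,S); sL=45/277, sR=9/53; mL=-2439/14681, mR=108/14681; mL+mR=-2331/14681 → advance -1; mR−mL=2547/14681 → turn +1·90°
n=6: pose=(4,-7,E); sL=90/281, sR=90/509; mL=-35550/143029, mR=-20520/143029; mL+mR=-56070/143029 → advance -1; mR−mL=15030/143029 → turn +1·90°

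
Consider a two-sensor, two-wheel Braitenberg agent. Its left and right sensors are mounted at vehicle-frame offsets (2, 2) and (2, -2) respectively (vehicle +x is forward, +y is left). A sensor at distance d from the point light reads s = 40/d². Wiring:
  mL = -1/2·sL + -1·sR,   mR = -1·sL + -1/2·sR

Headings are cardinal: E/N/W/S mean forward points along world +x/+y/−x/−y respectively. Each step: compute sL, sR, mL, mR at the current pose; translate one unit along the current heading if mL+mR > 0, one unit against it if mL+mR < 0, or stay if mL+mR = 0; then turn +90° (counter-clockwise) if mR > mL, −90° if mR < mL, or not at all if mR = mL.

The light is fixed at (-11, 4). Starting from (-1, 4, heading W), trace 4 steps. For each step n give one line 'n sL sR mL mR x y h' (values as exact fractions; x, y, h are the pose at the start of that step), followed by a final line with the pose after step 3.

n=0: pose=(-1,4,W); sL=10/17, sR=10/17; mL=-15/17, mR=-15/17; mL+mR=-30/17 → advance -1; mR−mL=0 → turn +0·90°
n=1: pose=(0,4,W); sL=8/17, sR=8/17; mL=-12/17, mR=-12/17; mL+mR=-24/17 → advance -1; mR−mL=0 → turn +0·90°
n=2: pose=(1,4,W); sL=5/13, sR=5/13; mL=-15/26, mR=-15/26; mL+mR=-15/13 → advance -1; mR−mL=0 → turn +0·90°
n=3: pose=(2,4,W); sL=8/25, sR=8/25; mL=-12/25, mR=-12/25; mL+mR=-24/25 → advance -1; mR−mL=0 → turn +0·90°

0 10/17 10/17 -15/17 -15/17 -1 4 W
1 8/17 8/17 -12/17 -12/17 0 4 W
2 5/13 5/13 -15/26 -15/26 1 4 W
3 8/25 8/25 -12/25 -12/25 2 4 W
final 3 4 W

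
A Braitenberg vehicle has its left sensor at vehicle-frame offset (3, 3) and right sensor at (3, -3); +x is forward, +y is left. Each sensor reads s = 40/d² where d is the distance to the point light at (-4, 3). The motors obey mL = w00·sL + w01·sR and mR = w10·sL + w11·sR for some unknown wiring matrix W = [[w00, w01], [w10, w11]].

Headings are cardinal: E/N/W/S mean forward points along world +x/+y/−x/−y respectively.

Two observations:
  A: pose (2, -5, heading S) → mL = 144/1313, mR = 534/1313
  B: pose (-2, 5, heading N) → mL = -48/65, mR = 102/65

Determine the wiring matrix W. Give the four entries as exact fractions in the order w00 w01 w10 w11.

obs A: pose=(2,-5,S) → sL=20/101, sR=4/13, mL=144/1313, mR=534/1313
obs B: pose=(-2,5,N) → sL=20/13, sR=4/5, mL=-48/65, mR=102/65
sensor matrix S = [[20/101, 4/13], [20/13, 4/5]]; det S = -5376/17069
solve [mL_A; mL_B] = S·[w00; w01] and [mR_A; mR_B] = S·[w10; w11]:
  w00 = -1, w01 = 1, w10 = 1/2, w11 = 1

-1 1 1/2 1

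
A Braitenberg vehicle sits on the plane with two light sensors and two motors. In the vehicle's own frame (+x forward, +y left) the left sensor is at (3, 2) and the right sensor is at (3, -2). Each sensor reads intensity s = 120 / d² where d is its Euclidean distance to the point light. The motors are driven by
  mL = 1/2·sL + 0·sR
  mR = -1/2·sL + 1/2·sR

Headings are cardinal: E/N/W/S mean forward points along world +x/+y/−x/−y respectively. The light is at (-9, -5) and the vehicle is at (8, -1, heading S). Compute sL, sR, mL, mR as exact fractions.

60/181 60/113 30/181 2040/20453

left sensor world pos  = (10, -4); dL² = 362
right sensor world pos = (6, -4); dR² = 226
sL = 120/362 = 60/181
sR = 120/226 = 60/113
mL = 1/2·sL + 0·sR = 30/181
mR = -1/2·sL + 1/2·sR = 2040/20453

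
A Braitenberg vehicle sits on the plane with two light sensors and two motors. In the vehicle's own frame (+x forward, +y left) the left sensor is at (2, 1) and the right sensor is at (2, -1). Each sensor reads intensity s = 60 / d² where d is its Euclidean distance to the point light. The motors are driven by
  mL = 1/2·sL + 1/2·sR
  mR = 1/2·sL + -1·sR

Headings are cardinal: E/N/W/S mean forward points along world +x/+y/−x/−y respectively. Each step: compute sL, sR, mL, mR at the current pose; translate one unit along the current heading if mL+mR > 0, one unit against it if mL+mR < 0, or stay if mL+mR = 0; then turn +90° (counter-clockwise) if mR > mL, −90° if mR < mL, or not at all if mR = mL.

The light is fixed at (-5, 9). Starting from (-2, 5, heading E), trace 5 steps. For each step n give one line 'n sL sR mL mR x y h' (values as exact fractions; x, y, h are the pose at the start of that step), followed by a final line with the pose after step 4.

n=0: pose=(-2,5,E); sL=30/17, sR=6/5; mL=126/85, mR=-27/85; mL+mR=99/85 → advance +1; mR−mL=-9/5 → turn -1·90°
n=1: pose=(-1,5,S); sL=60/61, sR=4/3; mL=212/183, mR=-154/183; mL+mR=58/183 → advance +1; mR−mL=-2 → turn -1·90°
n=2: pose=(-1,4,W); sL=3/2, sR=3; mL=9/4, mR=-9/4; mL+mR=0 → advance +0; mR−mL=-9/2 → turn -1·90°
n=3: pose=(-1,4,N); sL=10/3, sR=30/17; mL=130/51, mR=-5/51; mL+mR=125/51 → advance +1; mR−mL=-45/17 → turn -1·90°
n=4: pose=(-1,5,E); sL=4/3, sR=60/61; mL=212/183, mR=-58/183; mL+mR=154/183 → advance +1; mR−mL=-90/61 → turn -1·90°

0 30/17 6/5 126/85 -27/85 -2 5 E
1 60/61 4/3 212/183 -154/183 -1 5 S
2 3/2 3 9/4 -9/4 -1 4 W
3 10/3 30/17 130/51 -5/51 -1 4 N
4 4/3 60/61 212/183 -58/183 -1 5 E
final 0 5 S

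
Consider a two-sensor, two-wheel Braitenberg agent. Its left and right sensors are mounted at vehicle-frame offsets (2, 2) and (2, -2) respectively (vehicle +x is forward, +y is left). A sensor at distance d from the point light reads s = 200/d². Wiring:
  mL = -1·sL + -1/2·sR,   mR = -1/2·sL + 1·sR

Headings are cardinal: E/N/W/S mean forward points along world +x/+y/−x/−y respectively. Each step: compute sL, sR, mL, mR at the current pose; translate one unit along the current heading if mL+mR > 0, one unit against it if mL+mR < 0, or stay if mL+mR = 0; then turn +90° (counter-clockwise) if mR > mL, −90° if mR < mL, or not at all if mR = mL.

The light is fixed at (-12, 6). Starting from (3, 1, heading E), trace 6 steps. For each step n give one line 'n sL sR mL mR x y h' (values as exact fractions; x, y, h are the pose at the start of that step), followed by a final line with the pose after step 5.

0 100/149 100/169 -24350/25181 6450/25181 3 1 E
1 200/153 40/53 -13660/8109 820/8109 2 1 N
2 25/26 5/4 -165/104 10/13 2 0 W
3 200/353 200/233 -81900/82249 47300/82249 3 0 S
4 100/149 100/169 -24350/25181 6450/25181 3 1 E
5 200/153 40/53 -13660/8109 820/8109 2 1 N
final 2 0 W

n=0: pose=(3,1,E); sL=100/149, sR=100/169; mL=-24350/25181, mR=6450/25181; mL+mR=-17900/25181 → advance -1; mR−mL=30800/25181 → turn +1·90°
n=1: pose=(2,1,N); sL=200/153, sR=40/53; mL=-13660/8109, mR=820/8109; mL+mR=-4280/2703 → advance -1; mR−mL=14480/8109 → turn +1·90°
n=2: pose=(2,0,W); sL=25/26, sR=5/4; mL=-165/104, mR=10/13; mL+mR=-85/104 → advance -1; mR−mL=245/104 → turn +1·90°
n=3: pose=(3,0,S); sL=200/353, sR=200/233; mL=-81900/82249, mR=47300/82249; mL+mR=-34600/82249 → advance -1; mR−mL=129200/82249 → turn +1·90°
n=4: pose=(3,1,E); sL=100/149, sR=100/169; mL=-24350/25181, mR=6450/25181; mL+mR=-17900/25181 → advance -1; mR−mL=30800/25181 → turn +1·90°
n=5: pose=(2,1,N); sL=200/153, sR=40/53; mL=-13660/8109, mR=820/8109; mL+mR=-4280/2703 → advance -1; mR−mL=14480/8109 → turn +1·90°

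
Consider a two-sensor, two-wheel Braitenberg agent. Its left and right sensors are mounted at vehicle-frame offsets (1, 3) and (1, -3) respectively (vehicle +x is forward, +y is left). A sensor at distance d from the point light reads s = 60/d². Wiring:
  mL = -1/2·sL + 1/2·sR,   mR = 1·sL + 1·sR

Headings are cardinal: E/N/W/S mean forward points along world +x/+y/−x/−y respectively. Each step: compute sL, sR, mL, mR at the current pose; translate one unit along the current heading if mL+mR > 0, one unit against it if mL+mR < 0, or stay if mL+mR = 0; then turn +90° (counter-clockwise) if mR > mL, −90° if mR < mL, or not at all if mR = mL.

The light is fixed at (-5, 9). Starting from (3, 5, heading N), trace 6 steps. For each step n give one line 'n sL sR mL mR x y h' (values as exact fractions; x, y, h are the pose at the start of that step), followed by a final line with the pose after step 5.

0 30/17 6/13 -144/221 492/221 3 5 N
1 12/17 60/49 216/833 1608/833 3 6 W
2 15/29 15/8 315/464 555/232 2 6 S
3 12/13 60/113 -288/1469 2136/1469 2 5 E
4 30/17 6/13 -144/221 492/221 3 5 N
5 12/17 60/49 216/833 1608/833 3 6 W
final 2 6 S

n=0: pose=(3,5,N); sL=30/17, sR=6/13; mL=-144/221, mR=492/221; mL+mR=348/221 → advance +1; mR−mL=636/221 → turn +1·90°
n=1: pose=(3,6,W); sL=12/17, sR=60/49; mL=216/833, mR=1608/833; mL+mR=1824/833 → advance +1; mR−mL=1392/833 → turn +1·90°
n=2: pose=(2,6,S); sL=15/29, sR=15/8; mL=315/464, mR=555/232; mL+mR=1425/464 → advance +1; mR−mL=795/464 → turn +1·90°
n=3: pose=(2,5,E); sL=12/13, sR=60/113; mL=-288/1469, mR=2136/1469; mL+mR=1848/1469 → advance +1; mR−mL=2424/1469 → turn +1·90°
n=4: pose=(3,5,N); sL=30/17, sR=6/13; mL=-144/221, mR=492/221; mL+mR=348/221 → advance +1; mR−mL=636/221 → turn +1·90°
n=5: pose=(3,6,W); sL=12/17, sR=60/49; mL=216/833, mR=1608/833; mL+mR=1824/833 → advance +1; mR−mL=1392/833 → turn +1·90°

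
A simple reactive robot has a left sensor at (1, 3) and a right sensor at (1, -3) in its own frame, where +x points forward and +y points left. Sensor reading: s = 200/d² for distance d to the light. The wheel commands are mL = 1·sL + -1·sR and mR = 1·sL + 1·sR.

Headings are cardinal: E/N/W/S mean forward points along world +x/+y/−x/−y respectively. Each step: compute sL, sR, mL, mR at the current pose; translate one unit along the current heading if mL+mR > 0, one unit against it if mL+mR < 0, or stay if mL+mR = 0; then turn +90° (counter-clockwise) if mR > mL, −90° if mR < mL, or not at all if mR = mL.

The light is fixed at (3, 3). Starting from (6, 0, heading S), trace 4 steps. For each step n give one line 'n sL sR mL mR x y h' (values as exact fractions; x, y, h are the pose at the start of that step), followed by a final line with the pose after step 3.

0 50/13 25/2 -225/26 425/26 6 0 S
1 200/17 40/13 1920/221 3280/221 6 -1 E
2 20 100/29 480/29 680/29 7 -1 N
3 40/9 200/9 -160/9 80/3 7 0 W
final 6 0 S

n=0: pose=(6,0,S); sL=50/13, sR=25/2; mL=-225/26, mR=425/26; mL+mR=100/13 → advance +1; mR−mL=25 → turn +1·90°
n=1: pose=(6,-1,E); sL=200/17, sR=40/13; mL=1920/221, mR=3280/221; mL+mR=400/17 → advance +1; mR−mL=80/13 → turn +1·90°
n=2: pose=(7,-1,N); sL=20, sR=100/29; mL=480/29, mR=680/29; mL+mR=40 → advance +1; mR−mL=200/29 → turn +1·90°
n=3: pose=(7,0,W); sL=40/9, sR=200/9; mL=-160/9, mR=80/3; mL+mR=80/9 → advance +1; mR−mL=400/9 → turn +1·90°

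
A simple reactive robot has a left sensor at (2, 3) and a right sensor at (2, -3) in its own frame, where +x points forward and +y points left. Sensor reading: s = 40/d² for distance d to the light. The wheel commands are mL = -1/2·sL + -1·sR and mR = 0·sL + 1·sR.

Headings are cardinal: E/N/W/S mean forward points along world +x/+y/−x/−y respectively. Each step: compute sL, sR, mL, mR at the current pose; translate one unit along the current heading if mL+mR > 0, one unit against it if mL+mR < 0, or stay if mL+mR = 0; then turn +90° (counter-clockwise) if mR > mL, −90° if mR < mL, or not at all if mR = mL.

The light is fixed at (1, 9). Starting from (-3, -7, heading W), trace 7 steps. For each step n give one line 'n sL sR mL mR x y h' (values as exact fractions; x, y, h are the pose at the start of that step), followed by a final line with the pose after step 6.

n=0: pose=(-3,-7,W); sL=40/397, sR=8/41; mL=-3996/16277, mR=8/41; mL+mR=-20/397 → advance -1; mR−mL=7172/16277 → turn +1·90°
n=1: pose=(-2,-7,S); sL=10/81, sR=1/9; mL=-14/81, mR=1/9; mL+mR=-5/81 → advance -1; mR−mL=23/81 → turn +1·90°
n=2: pose=(-2,-6,E); sL=8/29, sR=8/65; mL=-492/1885, mR=8/65; mL+mR=-4/29 → advance -1; mR−mL=724/1885 → turn +1·90°
n=3: pose=(-3,-6,N); sL=20/109, sR=4/17; mL=-606/1853, mR=4/17; mL+mR=-10/109 → advance -1; mR−mL=1042/1853 → turn +1·90°
n=4: pose=(-3,-7,W); sL=40/397, sR=8/41; mL=-3996/16277, mR=8/41; mL+mR=-20/397 → advance -1; mR−mL=7172/16277 → turn +1·90°
n=5: pose=(-2,-7,S); sL=10/81, sR=1/9; mL=-14/81, mR=1/9; mL+mR=-5/81 → advance -1; mR−mL=23/81 → turn +1·90°
n=6: pose=(-2,-6,E); sL=8/29, sR=8/65; mL=-492/1885, mR=8/65; mL+mR=-4/29 → advance -1; mR−mL=724/1885 → turn +1·90°

0 40/397 8/41 -3996/16277 8/41 -3 -7 W
1 10/81 1/9 -14/81 1/9 -2 -7 S
2 8/29 8/65 -492/1885 8/65 -2 -6 E
3 20/109 4/17 -606/1853 4/17 -3 -6 N
4 40/397 8/41 -3996/16277 8/41 -3 -7 W
5 10/81 1/9 -14/81 1/9 -2 -7 S
6 8/29 8/65 -492/1885 8/65 -2 -6 E
final -3 -6 N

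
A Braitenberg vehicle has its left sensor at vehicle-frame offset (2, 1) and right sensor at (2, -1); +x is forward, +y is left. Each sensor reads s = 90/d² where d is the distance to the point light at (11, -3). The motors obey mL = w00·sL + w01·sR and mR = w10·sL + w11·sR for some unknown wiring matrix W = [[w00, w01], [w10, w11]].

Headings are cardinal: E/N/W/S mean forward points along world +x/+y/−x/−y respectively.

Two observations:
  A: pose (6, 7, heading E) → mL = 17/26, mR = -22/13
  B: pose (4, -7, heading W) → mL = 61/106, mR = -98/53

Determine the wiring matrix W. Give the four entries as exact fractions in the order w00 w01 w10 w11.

-1/2 1 -1 -1

obs A: pose=(6,7,E) → sL=9/13, sR=1, mL=17/26, mR=-22/13
obs B: pose=(4,-7,W) → sL=45/53, sR=1, mL=61/106, mR=-98/53
sensor matrix S = [[9/13, 1], [45/53, 1]]; det S = -108/689
solve [mL_A; mL_B] = S·[w00; w01] and [mR_A; mR_B] = S·[w10; w11]:
  w00 = -1/2, w01 = 1, w10 = -1, w11 = -1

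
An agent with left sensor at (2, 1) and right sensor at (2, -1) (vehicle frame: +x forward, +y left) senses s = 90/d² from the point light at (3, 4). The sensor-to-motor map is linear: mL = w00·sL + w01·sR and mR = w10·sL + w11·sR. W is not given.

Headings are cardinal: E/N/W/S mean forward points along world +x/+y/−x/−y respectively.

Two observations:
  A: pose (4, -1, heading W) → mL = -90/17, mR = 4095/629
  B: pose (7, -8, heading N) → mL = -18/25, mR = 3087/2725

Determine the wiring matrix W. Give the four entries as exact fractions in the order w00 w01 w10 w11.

0 -1 1/2 1

obs A: pose=(4,-1,W) → sL=90/37, sR=90/17, mL=-90/17, mR=4095/629
obs B: pose=(7,-8,N) → sL=90/109, sR=18/25, mL=-18/25, mR=3087/2725
sensor matrix S = [[90/37, 90/17], [90/109, 18/25]]; det S = -898128/342805
solve [mL_A; mL_B] = S·[w00; w01] and [mR_A; mR_B] = S·[w10; w11]:
  w00 = 0, w01 = -1, w10 = 1/2, w11 = 1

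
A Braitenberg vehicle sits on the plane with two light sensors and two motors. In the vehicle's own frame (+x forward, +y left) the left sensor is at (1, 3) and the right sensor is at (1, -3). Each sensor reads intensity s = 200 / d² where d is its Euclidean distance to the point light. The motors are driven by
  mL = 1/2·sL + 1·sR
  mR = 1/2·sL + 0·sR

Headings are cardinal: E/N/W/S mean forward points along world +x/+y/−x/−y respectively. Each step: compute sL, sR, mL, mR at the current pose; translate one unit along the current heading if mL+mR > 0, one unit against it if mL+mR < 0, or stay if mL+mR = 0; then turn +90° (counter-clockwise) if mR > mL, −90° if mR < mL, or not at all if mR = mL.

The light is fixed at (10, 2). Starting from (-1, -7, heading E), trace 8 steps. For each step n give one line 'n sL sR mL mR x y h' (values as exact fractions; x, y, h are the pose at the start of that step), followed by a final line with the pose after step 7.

n=0: pose=(-1,-7,E); sL=25/17, sR=50/61; mL=3225/2074, mR=25/34; mL+mR=2375/1037 → advance +1; mR−mL=-50/61 → turn -1·90°
n=1: pose=(0,-7,S); sL=200/149, sR=200/269; mL=56700/40081, mR=100/149; mL+mR=83600/40081 → advance +1; mR−mL=-200/269 → turn -1·90°
n=2: pose=(0,-8,W); sL=20/29, sR=20/17; mL=750/493, mR=10/29; mL+mR=920/493 → advance +1; mR−mL=-20/17 → turn -1·90°
n=3: pose=(-1,-8,N); sL=200/277, sR=40/29; mL=13980/8033, mR=100/277; mL+mR=16880/8033 → advance +1; mR−mL=-40/29 → turn -1·90°
n=4: pose=(-1,-7,E); sL=25/17, sR=50/61; mL=3225/2074, mR=25/34; mL+mR=2375/1037 → advance +1; mR−mL=-50/61 → turn -1·90°
n=5: pose=(0,-7,S); sL=200/149, sR=200/269; mL=56700/40081, mR=100/149; mL+mR=83600/40081 → advance +1; mR−mL=-200/269 → turn -1·90°
n=6: pose=(0,-8,W); sL=20/29, sR=20/17; mL=750/493, mR=10/29; mL+mR=920/493 → advance +1; mR−mL=-20/17 → turn -1·90°
n=7: pose=(-1,-8,N); sL=200/277, sR=40/29; mL=13980/8033, mR=100/277; mL+mR=16880/8033 → advance +1; mR−mL=-40/29 → turn -1·90°

0 25/17 50/61 3225/2074 25/34 -1 -7 E
1 200/149 200/269 56700/40081 100/149 0 -7 S
2 20/29 20/17 750/493 10/29 0 -8 W
3 200/277 40/29 13980/8033 100/277 -1 -8 N
4 25/17 50/61 3225/2074 25/34 -1 -7 E
5 200/149 200/269 56700/40081 100/149 0 -7 S
6 20/29 20/17 750/493 10/29 0 -8 W
7 200/277 40/29 13980/8033 100/277 -1 -8 N
final -1 -7 E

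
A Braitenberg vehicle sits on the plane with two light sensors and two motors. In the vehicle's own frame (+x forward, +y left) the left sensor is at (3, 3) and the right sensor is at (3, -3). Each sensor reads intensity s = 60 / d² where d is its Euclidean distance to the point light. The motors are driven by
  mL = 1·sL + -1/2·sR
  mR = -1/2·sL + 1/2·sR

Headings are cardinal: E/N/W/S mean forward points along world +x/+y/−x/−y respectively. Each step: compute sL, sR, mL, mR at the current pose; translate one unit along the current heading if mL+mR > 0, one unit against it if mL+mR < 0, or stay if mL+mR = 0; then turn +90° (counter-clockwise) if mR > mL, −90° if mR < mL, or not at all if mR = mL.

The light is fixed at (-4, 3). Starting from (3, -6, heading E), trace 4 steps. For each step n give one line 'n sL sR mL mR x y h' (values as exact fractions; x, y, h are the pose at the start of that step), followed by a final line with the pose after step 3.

n=0: pose=(3,-6,E); sL=15/34, sR=15/61; mL=330/1037, mR=-405/4148; mL+mR=15/68 → advance +1; mR−mL=-1725/4148 → turn -1·90°
n=1: pose=(4,-6,S); sL=12/53, sR=60/169; mL=438/8957, mR=576/8957; mL+mR=6/53 → advance +1; mR−mL=138/8957 → turn +1·90°
n=2: pose=(4,-7,E); sL=6/17, sR=6/29; mL=123/493, mR=-36/493; mL+mR=3/17 → advance +1; mR−mL=-159/493 → turn -1·90°
n=3: pose=(5,-7,S); sL=60/313, sR=12/41; mL=582/12833, mR=648/12833; mL+mR=30/313 → advance +1; mR−mL=66/12833 → turn +1·90°

0 15/34 15/61 330/1037 -405/4148 3 -6 E
1 12/53 60/169 438/8957 576/8957 4 -6 S
2 6/17 6/29 123/493 -36/493 4 -7 E
3 60/313 12/41 582/12833 648/12833 5 -7 S
final 5 -8 E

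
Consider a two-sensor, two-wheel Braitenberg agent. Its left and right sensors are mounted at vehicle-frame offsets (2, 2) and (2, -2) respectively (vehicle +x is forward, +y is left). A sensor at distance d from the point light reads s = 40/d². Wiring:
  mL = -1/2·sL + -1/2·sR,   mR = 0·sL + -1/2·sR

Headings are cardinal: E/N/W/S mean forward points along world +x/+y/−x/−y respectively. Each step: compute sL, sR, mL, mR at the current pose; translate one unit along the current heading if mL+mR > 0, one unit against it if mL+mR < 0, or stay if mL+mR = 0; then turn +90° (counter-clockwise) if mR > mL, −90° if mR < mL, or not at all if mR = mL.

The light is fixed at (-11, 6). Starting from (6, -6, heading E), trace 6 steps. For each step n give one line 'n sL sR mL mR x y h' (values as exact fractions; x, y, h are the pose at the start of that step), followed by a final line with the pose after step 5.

n=0: pose=(6,-6,E); sL=40/461, sR=40/557; mL=-20360/256777, mR=-20/557; mL+mR=-29580/256777 → advance -1; mR−mL=20/461 → turn +1·90°
n=1: pose=(5,-6,N); sL=5/37, sR=5/53; mL=-225/1961, mR=-5/106; mL+mR=-635/3922 → advance -1; mR−mL=5/74 → turn +1·90°
n=2: pose=(5,-7,W); sL=40/421, sR=40/317; mL=-14760/133457, mR=-20/317; mL+mR=-23180/133457 → advance -1; mR−mL=20/421 → turn +1·90°
n=3: pose=(6,-7,S); sL=20/293, sR=4/45; mL=-1036/13185, mR=-2/45; mL+mR=-1622/13185 → advance -1; mR−mL=10/293 → turn +1·90°
n=4: pose=(6,-6,E); sL=40/461, sR=40/557; mL=-20360/256777, mR=-20/557; mL+mR=-29580/256777 → advance -1; mR−mL=20/461 → turn +1·90°
n=5: pose=(5,-6,N); sL=5/37, sR=5/53; mL=-225/1961, mR=-5/106; mL+mR=-635/3922 → advance -1; mR−mL=5/74 → turn +1·90°

0 40/461 40/557 -20360/256777 -20/557 6 -6 E
1 5/37 5/53 -225/1961 -5/106 5 -6 N
2 40/421 40/317 -14760/133457 -20/317 5 -7 W
3 20/293 4/45 -1036/13185 -2/45 6 -7 S
4 40/461 40/557 -20360/256777 -20/557 6 -6 E
5 5/37 5/53 -225/1961 -5/106 5 -6 N
final 5 -7 W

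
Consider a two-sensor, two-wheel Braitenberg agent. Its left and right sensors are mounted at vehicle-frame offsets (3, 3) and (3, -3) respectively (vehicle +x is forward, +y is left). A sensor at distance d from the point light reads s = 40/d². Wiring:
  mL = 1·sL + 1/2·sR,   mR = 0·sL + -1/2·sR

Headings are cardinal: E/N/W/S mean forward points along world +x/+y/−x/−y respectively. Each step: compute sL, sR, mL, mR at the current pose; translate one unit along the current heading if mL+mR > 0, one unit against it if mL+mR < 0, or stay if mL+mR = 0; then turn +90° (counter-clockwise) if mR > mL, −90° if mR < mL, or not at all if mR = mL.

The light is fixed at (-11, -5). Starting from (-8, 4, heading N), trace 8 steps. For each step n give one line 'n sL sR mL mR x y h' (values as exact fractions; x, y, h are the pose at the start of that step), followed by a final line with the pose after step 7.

0 5/18 2/9 7/18 -1/9 -8 4 N
1 8/41 8/17 300/697 -4/17 -8 5 E
2 20/49 4/5 198/245 -2/5 -7 5 S
3 40/37 8/29 1308/1073 -4/29 -7 4 W
4 5/18 2/9 7/18 -1/9 -8 4 N
5 8/41 8/17 300/697 -4/17 -8 5 E
6 20/49 4/5 198/245 -2/5 -7 5 S
7 40/37 8/29 1308/1073 -4/29 -7 4 W
final -8 4 N

n=0: pose=(-8,4,N); sL=5/18, sR=2/9; mL=7/18, mR=-1/9; mL+mR=5/18 → advance +1; mR−mL=-1/2 → turn -1·90°
n=1: pose=(-8,5,E); sL=8/41, sR=8/17; mL=300/697, mR=-4/17; mL+mR=8/41 → advance +1; mR−mL=-464/697 → turn -1·90°
n=2: pose=(-7,5,S); sL=20/49, sR=4/5; mL=198/245, mR=-2/5; mL+mR=20/49 → advance +1; mR−mL=-296/245 → turn -1·90°
n=3: pose=(-7,4,W); sL=40/37, sR=8/29; mL=1308/1073, mR=-4/29; mL+mR=40/37 → advance +1; mR−mL=-1456/1073 → turn -1·90°
n=4: pose=(-8,4,N); sL=5/18, sR=2/9; mL=7/18, mR=-1/9; mL+mR=5/18 → advance +1; mR−mL=-1/2 → turn -1·90°
n=5: pose=(-8,5,E); sL=8/41, sR=8/17; mL=300/697, mR=-4/17; mL+mR=8/41 → advance +1; mR−mL=-464/697 → turn -1·90°
n=6: pose=(-7,5,S); sL=20/49, sR=4/5; mL=198/245, mR=-2/5; mL+mR=20/49 → advance +1; mR−mL=-296/245 → turn -1·90°
n=7: pose=(-7,4,W); sL=40/37, sR=8/29; mL=1308/1073, mR=-4/29; mL+mR=40/37 → advance +1; mR−mL=-1456/1073 → turn -1·90°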